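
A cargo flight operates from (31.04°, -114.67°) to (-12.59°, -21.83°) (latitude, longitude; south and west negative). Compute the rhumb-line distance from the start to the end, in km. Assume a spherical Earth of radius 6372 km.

Rhumb course C = atan2(Δλ, Δψ) with Δψ = ln[tan(π/4+φ₂/2)/tan(π/4+φ₁/2)] = -0.7919, Δλ = +1.6204 → C = 116.05°
d = R·|Δφ| / |cos C| = 6372·0.76149 / 0.43909 = 11051 km

11051 km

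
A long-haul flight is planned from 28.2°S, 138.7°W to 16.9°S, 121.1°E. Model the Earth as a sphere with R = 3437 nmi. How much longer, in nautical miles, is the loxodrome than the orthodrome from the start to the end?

Great circle: cos σ = sin φ₁ sin φ₂ + cos φ₁ cos φ₂ cos Δλ,  σ = 1.5828 rad → d_gc = 5439.91 nmi
Rhumb line: Δψ = +0.2140, q = Δφ/Δψ = 0.9215, d_rh = R√(Δφ²+q²Δλ²) = 5580.35 nmi
Excess = 5580.35 − 5439.91 = 140.44 ≈ 140 nmi

140 nmi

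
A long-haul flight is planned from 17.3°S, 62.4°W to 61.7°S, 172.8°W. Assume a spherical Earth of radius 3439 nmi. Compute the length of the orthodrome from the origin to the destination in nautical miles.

5043 nmi

Haversine: a = sin²(Δφ/2)+cos φ₁ cos φ₂ sin²(Δλ/2) = 0.44797;  σ = 2·atan2(√a,√(1−a))
σ = 84.027° → d = Rσ = 3439·1.46655 = 5043 nmi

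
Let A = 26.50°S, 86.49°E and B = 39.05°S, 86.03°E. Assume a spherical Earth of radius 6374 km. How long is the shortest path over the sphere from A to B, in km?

cos σ = sin φ₁ sin φ₂ + cos φ₁ cos φ₂ cos Δλ
      = sin(-26.50°)sin(-39.05°) + cos(-26.50°)cos(-39.05°)cos(-0.46°) = 0.9761
σ = 12.556° → d = Rσ = 6374·0.21914 = 1397 km

1397 km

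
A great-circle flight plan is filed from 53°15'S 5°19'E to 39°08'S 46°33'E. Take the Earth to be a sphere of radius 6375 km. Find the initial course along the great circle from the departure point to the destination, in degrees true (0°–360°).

N = sin Δλ·cos φ₂ = +0.5113;  D = cos φ₁ sin φ₂ − sin φ₁ cos φ₂ cos Δλ = +0.0898
initial course = atan2(N, D) = 80.04°

80.0°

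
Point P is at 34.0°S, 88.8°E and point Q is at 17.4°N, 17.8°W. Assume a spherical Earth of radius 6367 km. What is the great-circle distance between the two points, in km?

12574 km

Haversine: a = sin²(Δφ/2)+cos φ₁ cos φ₂ sin²(Δλ/2) = 0.69661;  σ = 2·atan2(√a,√(1−a))
σ = 113.156° → d = Rσ = 6367·1.97494 = 12574 km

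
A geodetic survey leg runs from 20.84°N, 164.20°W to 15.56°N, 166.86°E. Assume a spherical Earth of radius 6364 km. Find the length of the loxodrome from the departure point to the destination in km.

Δψ = ln[tan(π/4+φ₂/2)/tan(π/4+φ₁/2)] = -0.0970;  Δφ = -0.0922 rad,  Δλ = -0.5051 rad
q = Δφ/Δψ = 0.9496
d = R·√(Δφ² + q²Δλ²) = 6364·0.48840 = 3108 km

3108 km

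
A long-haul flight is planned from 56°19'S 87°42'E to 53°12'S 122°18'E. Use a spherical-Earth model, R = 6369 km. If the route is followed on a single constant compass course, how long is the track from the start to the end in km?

Δψ = ln[tan(π/4+φ₂/2)/tan(π/4+φ₁/2)] = +0.0943;  Δφ = +0.0544 rad,  Δλ = +0.6039 rad
q = Δφ/Δψ = 0.5767
d = R·√(Δφ² + q²Δλ²) = 6369·0.35246 = 2245 km

2245 km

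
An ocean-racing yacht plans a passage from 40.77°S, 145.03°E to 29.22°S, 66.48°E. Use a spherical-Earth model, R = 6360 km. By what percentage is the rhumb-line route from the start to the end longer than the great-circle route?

Great circle: σ = 1.1040 rad → d_gc = Rσ = 7021.7 km
Rhumb: Δφ = +0.2016, Δλ = -1.3710, Δψ = +0.2469, q = Δφ/Δψ = 0.8164 → d_rh = R√(Δφ²+q²Δλ²) = 7233.4 km
Excess = (7233.4 − 7021.7) / 7021.7 = 211.7 / 7021.7 = 3.01% ≈ 3.0%

3.0%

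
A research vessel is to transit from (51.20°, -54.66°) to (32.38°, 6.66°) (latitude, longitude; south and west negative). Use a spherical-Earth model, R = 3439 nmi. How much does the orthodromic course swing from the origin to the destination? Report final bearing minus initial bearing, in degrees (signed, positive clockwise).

At departure: θ₁ = atan2(sin Δλ cos φ₂, cos φ₁ sin φ₂ − sin φ₁ cos φ₂ cos Δλ) = 88.48°
At arrival: θ₂ = atan2(sin Δλ cos φ₁, −cos φ₂ sin φ₁ + sin φ₂ cos φ₁ cos Δλ) = 132.12°
Δθ = θ₂ − θ₁ = +43.6°

+43.6°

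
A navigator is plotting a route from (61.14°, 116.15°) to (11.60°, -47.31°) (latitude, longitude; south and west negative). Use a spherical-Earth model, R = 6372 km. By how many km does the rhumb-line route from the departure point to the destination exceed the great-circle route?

Great circle: cos σ = sin φ₁ sin φ₂ + cos φ₁ cos φ₂ cos Δλ,  σ = 1.8516 rad → d_gc = 11798.5 km
Rhumb line: Δψ = -1.1536, q = Δφ/Δψ = 0.7495, d_rh = R√(Δφ²+q²Δλ²) = 14696.9 km
Excess = 14696.9 − 11798.5 = 2898.4 ≈ 2898 km

2898 km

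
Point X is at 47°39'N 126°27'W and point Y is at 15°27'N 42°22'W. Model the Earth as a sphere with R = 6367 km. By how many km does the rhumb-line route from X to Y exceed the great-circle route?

257 km

Great circle: cos σ = sin φ₁ sin φ₂ + cos φ₁ cos φ₂ cos Δλ,  σ = 1.3038 rad → d_gc = 8301.5 km
Rhumb line: Δψ = -0.6754, q = Δφ/Δψ = 0.8321, d_rh = R√(Δφ²+q²Δλ²) = 8558.9 km
Excess = 8558.9 − 8301.5 = 257.4 ≈ 257 km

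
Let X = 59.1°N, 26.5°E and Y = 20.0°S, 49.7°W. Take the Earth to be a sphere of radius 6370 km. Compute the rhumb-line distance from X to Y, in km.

Rhumb course C = atan2(Δλ, Δψ) with Δψ = ln[tan(π/4+φ₂/2)/tan(π/4+φ₁/2)] = -1.6423, Δλ = -1.3299 → C = 219.00°
d = R·|Δφ| / |cos C| = 6370·1.38056 / 0.77715 = 11316 km

11316 km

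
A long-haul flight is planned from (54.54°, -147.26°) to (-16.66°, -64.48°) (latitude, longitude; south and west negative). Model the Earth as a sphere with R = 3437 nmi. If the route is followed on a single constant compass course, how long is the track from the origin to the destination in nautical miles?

6060 nmi

Rhumb course C = atan2(Δλ, Δψ) with Δψ = ln[tan(π/4+φ₂/2)/tan(π/4+φ₁/2)] = -1.4353, Δλ = +1.4448 → C = 134.81°
d = R·|Δφ| / |cos C| = 3437·1.24267 / 0.70477 = 6060 nmi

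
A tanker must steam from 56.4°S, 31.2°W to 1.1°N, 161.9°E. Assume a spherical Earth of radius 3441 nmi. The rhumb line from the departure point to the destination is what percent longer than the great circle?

Great circle: σ = 2.1590 rad → d_gc = Rσ = 7429.2 nmi
Rhumb: Δφ = +1.0036, Δλ = -2.9130, Δψ = +1.2168, q = Δφ/Δψ = 0.8248 → d_rh = R√(Δφ²+q²Δλ²) = 8959.2 nmi
Excess = (8959.2 − 7429.2) / 7429.2 = 1530.0 / 7429.2 = 20.59% ≈ 20.6%

20.6%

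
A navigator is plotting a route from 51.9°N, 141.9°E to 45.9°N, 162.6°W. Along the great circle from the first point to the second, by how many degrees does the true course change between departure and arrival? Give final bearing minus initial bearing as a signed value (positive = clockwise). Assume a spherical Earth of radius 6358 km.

At departure: θ₁ = atan2(sin Δλ cos φ₂, cos φ₁ sin φ₂ − sin φ₁ cos φ₂ cos Δλ) = 76.95°
At arrival: θ₂ = atan2(sin Δλ cos φ₁, −cos φ₂ sin φ₁ + sin φ₂ cos φ₁ cos Δλ) = 120.26°
Δθ = θ₂ − θ₁ = +43.3°

+43.3°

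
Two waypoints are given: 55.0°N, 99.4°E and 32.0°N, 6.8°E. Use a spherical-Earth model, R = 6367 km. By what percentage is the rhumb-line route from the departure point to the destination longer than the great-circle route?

6.3%

Great circle: σ = 1.1461 rad → d_gc = Rσ = 7297.4 km
Rhumb: Δφ = -0.4014, Δλ = -1.6162, Δψ = -0.5642, q = Δφ/Δψ = 0.7115 → d_rh = R√(Δφ²+q²Δλ²) = 7754.7 km
Excess = (7754.7 − 7297.4) / 7297.4 = 457.3 / 7297.4 = 6.27% ≈ 6.3%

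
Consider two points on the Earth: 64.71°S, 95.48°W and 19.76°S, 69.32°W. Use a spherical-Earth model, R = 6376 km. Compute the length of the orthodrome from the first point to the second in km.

cos σ = sin φ₁ sin φ₂ + cos φ₁ cos φ₂ cos Δλ
      = sin(-64.71°)sin(-19.76°) + cos(-64.71°)cos(-19.76°)cos(26.16°) = 0.6665
σ = 48.199° → d = Rσ = 6376·0.84124 = 5364 km

5364 km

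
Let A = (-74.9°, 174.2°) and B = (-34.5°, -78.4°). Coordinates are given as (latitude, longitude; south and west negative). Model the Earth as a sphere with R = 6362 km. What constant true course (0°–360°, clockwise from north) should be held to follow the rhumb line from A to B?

Meridional parts: M(φ₁)=-2.0209, M(φ₂)=-0.6422 → ΔM = +1.3787;  Δλ = +1.8745 rad
tan C = Δλ / ΔM = +1.3596 → C = 53.67°

53.7°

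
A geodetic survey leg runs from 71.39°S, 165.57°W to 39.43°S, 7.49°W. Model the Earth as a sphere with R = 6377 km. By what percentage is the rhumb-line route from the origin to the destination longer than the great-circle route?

31.0%

Great circle: σ = 1.1883 rad → d_gc = Rσ = 7577.7 km
Rhumb: Δφ = +0.5578, Δλ = +2.7590, Δψ = +1.0589, q = Δφ/Δψ = 0.5268 → d_rh = R√(Δφ²+q²Δλ²) = 9927.9 km
Excess = (9927.9 − 7577.7) / 7577.7 = 2350.2 / 7577.7 = 31.01% ≈ 31.0%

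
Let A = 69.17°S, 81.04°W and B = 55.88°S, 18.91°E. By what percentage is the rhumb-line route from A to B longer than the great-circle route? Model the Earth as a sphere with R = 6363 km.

Great circle: σ = 0.7388 rad → d_gc = Rσ = 4700.9 km
Rhumb: Δφ = +0.2320, Δλ = +1.7445, Δψ = +0.5126, q = Δφ/Δψ = 0.4525 → d_rh = R√(Δφ²+q²Δλ²) = 5235.4 km
Excess = (5235.4 − 4700.9) / 4700.9 = 534.5 / 4700.9 = 11.37% ≈ 11.4%

11.4%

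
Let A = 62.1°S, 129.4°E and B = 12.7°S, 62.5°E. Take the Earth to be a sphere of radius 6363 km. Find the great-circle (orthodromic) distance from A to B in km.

7560 km

Haversine: a = sin²(Δφ/2)+cos φ₁ cos φ₂ sin²(Δλ/2) = 0.31331;  σ = 2·atan2(√a,√(1−a))
σ = 68.075° → d = Rσ = 6363·1.18814 = 7560 km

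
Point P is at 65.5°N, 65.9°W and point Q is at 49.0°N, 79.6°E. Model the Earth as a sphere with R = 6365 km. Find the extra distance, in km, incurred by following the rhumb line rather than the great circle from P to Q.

Great circle: cos σ = sin φ₁ sin φ₂ + cos φ₁ cos φ₂ cos Δλ,  σ = 1.0899 rad → d_gc = 6937.4 km
Rhumb line: Δψ = -0.5435, q = Δφ/Δψ = 0.5299, d_rh = R√(Δφ²+q²Δλ²) = 8758.6 km
Excess = 8758.6 − 6937.4 = 1821.2 ≈ 1821 km

1821 km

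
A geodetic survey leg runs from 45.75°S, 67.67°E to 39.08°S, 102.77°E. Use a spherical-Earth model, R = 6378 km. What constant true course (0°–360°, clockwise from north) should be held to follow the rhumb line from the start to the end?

75.5°

Meridional parts: M(φ₁)=-0.9000, M(φ₂)=-0.7421 → ΔM = +0.1579;  Δλ = +0.6126 rad
tan C = Δλ / ΔM = +3.8792 → C = 75.54°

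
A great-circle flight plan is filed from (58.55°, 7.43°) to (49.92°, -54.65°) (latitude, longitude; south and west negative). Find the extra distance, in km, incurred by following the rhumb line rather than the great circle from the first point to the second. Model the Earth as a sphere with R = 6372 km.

137 km

Great circle: cos σ = sin φ₁ sin φ₂ + cos φ₁ cos φ₂ cos Δλ,  σ = 0.6266 rad → d_gc = 3992.5 km
Rhumb line: Δψ = -0.2589, q = Δφ/Δψ = 0.5818, d_rh = R√(Δφ²+q²Δλ²) = 4129.6 km
Excess = 4129.6 − 3992.5 = 137.1 ≈ 137 km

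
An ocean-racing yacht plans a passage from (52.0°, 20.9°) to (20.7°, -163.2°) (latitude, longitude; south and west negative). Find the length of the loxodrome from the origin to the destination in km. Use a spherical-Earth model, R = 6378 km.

Rhumb course C = atan2(Δλ, Δψ) with Δψ = ln[tan(π/4+φ₂/2)/tan(π/4+φ₁/2)] = -0.6968, Δλ = +3.0700 → C = 102.79°
d = R·|Δφ| / |cos C| = 6378·0.54629 / 0.22132 = 15743 km

15743 km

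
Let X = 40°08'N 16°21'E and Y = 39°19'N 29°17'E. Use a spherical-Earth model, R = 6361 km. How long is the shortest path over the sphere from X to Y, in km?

1107 km

Haversine: a = sin²(Δφ/2)+cos φ₁ cos φ₂ sin²(Δλ/2) = 0.00755;  σ = 2·atan2(√a,√(1−a))
σ = 9.972° → d = Rσ = 6361·0.17404 = 1107 km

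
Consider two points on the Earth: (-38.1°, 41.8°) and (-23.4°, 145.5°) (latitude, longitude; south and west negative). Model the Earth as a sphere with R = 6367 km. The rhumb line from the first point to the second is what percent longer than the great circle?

4.8%

Great circle: σ = 1.4967 rad → d_gc = Rσ = 9529.6 km
Rhumb: Δφ = +0.2566, Δλ = +1.8099, Δψ = +0.2999, q = Δφ/Δψ = 0.8554 → d_rh = R√(Δφ²+q²Δλ²) = 9991.4 km
Excess = (9991.4 − 9529.6) / 9529.6 = 461.8 / 9529.6 = 4.846% ≈ 4.8%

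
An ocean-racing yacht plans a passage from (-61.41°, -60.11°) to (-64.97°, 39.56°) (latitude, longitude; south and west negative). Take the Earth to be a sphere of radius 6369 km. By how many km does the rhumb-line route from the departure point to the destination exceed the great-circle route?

515 km

Great circle: cos σ = sin φ₁ sin φ₂ + cos φ₁ cos φ₂ cos Δλ,  σ = 0.7050 rad → d_gc = 4490.3 km
Rhumb line: Δψ = -0.1380, q = Δφ/Δψ = 0.4504, d_rh = R√(Δφ²+q²Δλ²) = 5005.7 km
Excess = 5005.7 − 4490.3 = 515.4 ≈ 515 km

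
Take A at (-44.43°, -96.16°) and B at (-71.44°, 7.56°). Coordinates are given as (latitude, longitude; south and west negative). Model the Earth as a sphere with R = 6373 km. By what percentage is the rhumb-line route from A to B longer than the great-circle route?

11.4%

Great circle: σ = 0.9151 rad → d_gc = Rσ = 5831.9 km
Rhumb: Δφ = -0.4714, Δλ = +1.8103, Δψ = -0.9442, q = Δφ/Δψ = 0.4993 → d_rh = R√(Δφ²+q²Δλ²) = 6496.5 km
Excess = (6496.5 − 5831.9) / 5831.9 = 664.6 / 5831.9 = 11.40% ≈ 11.4%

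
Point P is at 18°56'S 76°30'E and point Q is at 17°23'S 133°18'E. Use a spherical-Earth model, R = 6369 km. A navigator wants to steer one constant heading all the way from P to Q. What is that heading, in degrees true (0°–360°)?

Δψ = ln[tan(π/4+φ₂/2)/tan(π/4+φ₁/2)] = +0.0285
Δλ = +0.9913 rad (taken the short way round)
course = atan2(Δλ, Δψ) = 88.35°

88.4°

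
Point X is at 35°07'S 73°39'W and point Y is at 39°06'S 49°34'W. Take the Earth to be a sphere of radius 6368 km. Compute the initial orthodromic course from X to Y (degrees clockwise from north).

θ = atan2( sin Δλ·cos φ₂ ,  cos φ₁ sin φ₂ − sin φ₁ cos φ₂ cos Δλ )
  = atan2(+0.3167, -0.1083) = 108.88°

108.9°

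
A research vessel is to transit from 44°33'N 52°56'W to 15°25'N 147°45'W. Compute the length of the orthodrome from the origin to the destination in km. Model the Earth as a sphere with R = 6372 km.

Haversine: a = sin²(Δφ/2)+cos φ₁ cos φ₂ sin²(Δλ/2) = 0.43560;  σ = 2·atan2(√a,√(1−a))
σ = 82.599° → d = Rσ = 6372·1.44163 = 9186 km

9186 km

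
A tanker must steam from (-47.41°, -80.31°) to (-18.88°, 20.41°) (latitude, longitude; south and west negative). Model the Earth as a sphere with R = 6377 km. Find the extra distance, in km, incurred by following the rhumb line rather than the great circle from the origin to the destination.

480 km

Great circle: cos σ = sin φ₁ sin φ₂ + cos φ₁ cos φ₂ cos Δλ,  σ = 1.4514 rad → d_gc = 9255.5 km
Rhumb line: Δψ = +0.6065, q = Δφ/Δψ = 0.8210, d_rh = R√(Δφ²+q²Δλ²) = 9735.8 km
Excess = 9735.8 − 9255.5 = 480.3 ≈ 480 km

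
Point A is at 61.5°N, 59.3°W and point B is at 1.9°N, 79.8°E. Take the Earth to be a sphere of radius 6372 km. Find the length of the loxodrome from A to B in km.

13737 km

Δψ = ln[tan(π/4+φ₂/2)/tan(π/4+φ₁/2)] = -1.3374;  Δφ = -1.0402 rad,  Δλ = +2.4278 rad
q = Δφ/Δψ = 0.7778
d = R·√(Δφ² + q²Δλ²) = 6372·2.15587 = 13737 km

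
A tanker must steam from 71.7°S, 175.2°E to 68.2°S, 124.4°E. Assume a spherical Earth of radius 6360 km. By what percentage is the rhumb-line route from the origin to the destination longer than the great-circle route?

Great circle: σ = 0.3004 rad → d_gc = Rσ = 1910.4 km
Rhumb: Δφ = +0.0611, Δλ = -0.8866, Δψ = +0.1786, q = Δφ/Δψ = 0.3420 → d_rh = R√(Δφ²+q²Δλ²) = 1967.2 km
Excess = (1967.2 − 1910.4) / 1910.4 = 56.8 / 1910.4 = 2.97% ≈ 3.0%

3.0%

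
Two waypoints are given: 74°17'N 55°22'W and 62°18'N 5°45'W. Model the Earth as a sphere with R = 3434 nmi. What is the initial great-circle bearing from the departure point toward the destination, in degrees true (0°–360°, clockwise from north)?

θ = atan2( sin Δλ·cos φ₂ ,  cos φ₁ sin φ₂ − sin φ₁ cos φ₂ cos Δλ )
  = atan2(+0.3541, -0.0501) = 98.05°

98.0°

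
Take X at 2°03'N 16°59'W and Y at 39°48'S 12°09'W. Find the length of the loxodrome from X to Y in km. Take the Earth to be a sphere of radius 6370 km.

Rhumb course C = atan2(Δλ, Δψ) with Δψ = ln[tan(π/4+φ₂/2)/tan(π/4+φ₁/2)] = -0.7941, Δλ = +0.0844 → C = 173.94°
d = R·|Δφ| / |cos C| = 6370·0.73042 / 0.99441 = 4679 km

4679 km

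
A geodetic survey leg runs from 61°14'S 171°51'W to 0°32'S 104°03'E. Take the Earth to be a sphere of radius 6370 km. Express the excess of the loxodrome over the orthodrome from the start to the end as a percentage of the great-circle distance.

Great circle: σ = 1.5131 rad → d_gc = Rσ = 9638.7 km
Rhumb: Δφ = +1.0594, Δλ = -1.4678, Δψ = +1.3515, q = Δφ/Δψ = 0.7839 → d_rh = R√(Δφ²+q²Δλ²) = 9962.9 km
Excess = (9962.9 − 9638.7) / 9638.7 = 324.2 / 9638.7 = 3.36% ≈ 3.4%

3.4%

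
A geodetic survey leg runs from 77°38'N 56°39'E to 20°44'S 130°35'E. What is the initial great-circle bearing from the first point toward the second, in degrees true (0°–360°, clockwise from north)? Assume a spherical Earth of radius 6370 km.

110.1°

θ = atan2( sin Δλ·cos φ₂ ,  cos φ₁ sin φ₂ − sin φ₁ cos φ₂ cos Δλ )
  = atan2(+0.8987, -0.3286) = 110.09°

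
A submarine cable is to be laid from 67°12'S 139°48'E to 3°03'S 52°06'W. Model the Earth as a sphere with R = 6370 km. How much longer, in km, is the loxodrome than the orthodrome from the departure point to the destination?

Great circle: cos σ = sin φ₁ sin φ₂ + cos φ₁ cos φ₂ cos Δλ,  σ = 1.9067 rad → d_gc = 12145.5 km
Rhumb line: Δψ = +1.5480, q = Δφ/Δψ = 0.7233, d_rh = R√(Δφ²+q²Δλ²) = 15283.1 km
Excess = 15283.1 − 12145.5 = 3137.6 ≈ 3138 km

3138 km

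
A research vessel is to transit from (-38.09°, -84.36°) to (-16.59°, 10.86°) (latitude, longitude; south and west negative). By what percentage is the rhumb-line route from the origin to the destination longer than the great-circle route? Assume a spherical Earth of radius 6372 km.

3.2%

Great circle: σ = 1.4631 rad → d_gc = Rσ = 9322.7 km
Rhumb: Δφ = +0.3752, Δλ = +1.6619, Δψ = +0.4263, q = Δφ/Δψ = 0.8802 → d_rh = R√(Δφ²+q²Δλ²) = 9623.2 km
Excess = (9623.2 − 9322.7) / 9322.7 = 300.5 / 9322.7 = 3.22% ≈ 3.2%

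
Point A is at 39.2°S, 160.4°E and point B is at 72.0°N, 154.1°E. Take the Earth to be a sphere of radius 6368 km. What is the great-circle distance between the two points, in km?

cos σ = sin φ₁ sin φ₂ + cos φ₁ cos φ₂ cos Δλ
      = sin(-39.20°)sin(72.00°) + cos(-39.20°)cos(72.00°)cos(-6.30°) = -0.3631
σ = 111.289° → d = Rσ = 6368·1.94236 = 12369 km

12369 km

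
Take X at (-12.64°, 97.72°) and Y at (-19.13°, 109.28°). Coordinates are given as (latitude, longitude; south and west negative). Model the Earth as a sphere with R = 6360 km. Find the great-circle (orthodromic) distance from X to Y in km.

1428 km

cos σ = sin φ₁ sin φ₂ + cos φ₁ cos φ₂ cos Δλ
      = sin(-12.64°)sin(-19.13°) + cos(-12.64°)cos(-19.13°)cos(11.56°) = 0.9749
σ = 12.866° → d = Rσ = 6360·0.22456 = 1428 km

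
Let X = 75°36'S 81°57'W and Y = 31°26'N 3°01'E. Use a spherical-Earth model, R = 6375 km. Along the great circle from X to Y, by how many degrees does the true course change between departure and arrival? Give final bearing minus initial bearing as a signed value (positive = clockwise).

Initial bearing θ₁ = atan2(sin Δλ cos φ₂, cos φ₁ sin φ₂ − sin φ₁ cos φ₂ cos Δλ) = 76.62°
Final bearing θ₂ = (initial bearing from the destination back to the start) + 180° = 16.47°
Δθ = θ₂ − θ₁ = -60.1°

-60.1°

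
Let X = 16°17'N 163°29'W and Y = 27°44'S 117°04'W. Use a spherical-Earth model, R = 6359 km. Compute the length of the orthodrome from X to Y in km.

6983 km

cos σ = sin φ₁ sin φ₂ + cos φ₁ cos φ₂ cos Δλ
      = sin(16.28°)sin(-27.73°) + cos(16.28°)cos(-27.73°)cos(46.42°) = 0.4553
σ = 62.919° → d = Rσ = 6359·1.09814 = 6983 km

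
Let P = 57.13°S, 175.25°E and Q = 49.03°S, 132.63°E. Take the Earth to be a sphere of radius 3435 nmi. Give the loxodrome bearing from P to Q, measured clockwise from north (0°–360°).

287.6°

Meridional parts: M(φ₁)=-1.2208, M(φ₂)=-0.9846 → ΔM = +0.2362;  Δλ = -0.7439 rad
tan C = Δλ / ΔM = -3.1487 → C = 287.62°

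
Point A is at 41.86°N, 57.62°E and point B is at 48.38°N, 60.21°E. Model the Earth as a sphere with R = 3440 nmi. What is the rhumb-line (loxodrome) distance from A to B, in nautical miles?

Rhumb course C = atan2(Δλ, Δψ) with Δψ = ln[tan(π/4+φ₂/2)/tan(π/4+φ₁/2)] = +0.1615, Δλ = +0.0452 → C = 15.63°
d = R·|Δφ| / |cos C| = 3440·0.11380 / 0.96300 = 406 nmi

406 nmi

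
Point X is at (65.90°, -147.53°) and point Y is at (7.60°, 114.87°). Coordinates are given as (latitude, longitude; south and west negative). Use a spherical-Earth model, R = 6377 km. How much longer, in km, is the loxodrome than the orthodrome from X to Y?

Great circle: cos σ = sin φ₁ sin φ₂ + cos φ₁ cos φ₂ cos Δλ,  σ = 1.5035 rad → d_gc = 9588.1 km
Rhumb line: Δψ = -1.4112, q = Δφ/Δψ = 0.7210, d_rh = R√(Δφ²+q²Δλ²) = 10171.0 km
Excess = 10171.0 − 9588.1 = 582.9 ≈ 583 km

583 km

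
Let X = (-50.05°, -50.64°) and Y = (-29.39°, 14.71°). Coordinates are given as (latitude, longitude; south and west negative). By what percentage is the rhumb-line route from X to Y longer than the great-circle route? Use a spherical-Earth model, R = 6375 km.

Great circle: σ = 0.9153 rad → d_gc = Rσ = 5835.0 km
Rhumb: Δφ = +0.3606, Δλ = +1.1406, Δψ = +0.4750, q = Δφ/Δψ = 0.7591 → d_rh = R√(Δφ²+q²Δλ²) = 5979.3 km
Excess = (5979.3 − 5835.0) / 5835.0 = 144.3 / 5835.0 = 2.47% ≈ 2.5%

2.5%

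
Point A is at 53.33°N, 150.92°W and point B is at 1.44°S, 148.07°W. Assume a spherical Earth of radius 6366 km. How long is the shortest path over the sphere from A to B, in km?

cos σ = sin φ₁ sin φ₂ + cos φ₁ cos φ₂ cos Δλ
      = sin(53.33°)sin(-1.44°) + cos(53.33°)cos(-1.44°)cos(2.85°) = 0.5761
σ = 54.822° → d = Rσ = 6366·0.95682 = 6091 km

6091 km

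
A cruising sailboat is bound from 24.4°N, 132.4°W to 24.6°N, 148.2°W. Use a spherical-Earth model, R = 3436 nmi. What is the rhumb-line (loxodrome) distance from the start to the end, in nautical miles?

Δψ = ln[tan(π/4+φ₂/2)/tan(π/4+φ₁/2)] = +0.0038;  Δφ = +0.0035 rad,  Δλ = -0.2758 rad
q = Δφ/Δψ = 0.9100
d = R·√(Δφ² + q²Δλ²) = 3436·0.25096 = 862 nmi

862 nmi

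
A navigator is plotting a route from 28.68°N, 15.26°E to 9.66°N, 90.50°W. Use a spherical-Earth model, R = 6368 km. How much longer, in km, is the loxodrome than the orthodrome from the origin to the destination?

250 km

Great circle: cos σ = sin φ₁ sin φ₂ + cos φ₁ cos φ₂ cos Δλ,  σ = 1.7258 rad → d_gc = 10989.8 km
Rhumb line: Δψ = -0.3535, q = Δφ/Δψ = 0.9391, d_rh = R√(Δφ²+q²Δλ²) = 11239.7 km
Excess = 11239.7 − 10989.8 = 249.9 ≈ 250 km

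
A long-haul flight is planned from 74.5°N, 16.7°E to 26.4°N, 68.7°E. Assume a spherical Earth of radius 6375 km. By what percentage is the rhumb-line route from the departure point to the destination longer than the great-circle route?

Great circle: σ = 0.9572 rad → d_gc = Rσ = 6102.0 km
Rhumb: Δφ = -0.8395, Δλ = +0.9076, Δψ = -1.5164, q = Δφ/Δψ = 0.5536 → d_rh = R√(Δφ²+q²Δλ²) = 6237.1 km
Excess = (6237.1 − 6102.0) / 6102.0 = 135.1 / 6102.0 = 2.21% ≈ 2.2%

2.2%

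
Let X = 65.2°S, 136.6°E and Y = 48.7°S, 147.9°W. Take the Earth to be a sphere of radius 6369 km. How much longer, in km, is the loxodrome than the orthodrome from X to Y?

255 km

Great circle: cos σ = sin φ₁ sin φ₂ + cos φ₁ cos φ₂ cos Δλ,  σ = 0.7208 rad → d_gc = 4590.6 km
Rhumb line: Δψ = +0.5389, q = Δφ/Δψ = 0.5344, d_rh = R√(Δφ²+q²Δλ²) = 4845.5 km
Excess = 4845.5 − 4590.6 = 254.9 ≈ 255 km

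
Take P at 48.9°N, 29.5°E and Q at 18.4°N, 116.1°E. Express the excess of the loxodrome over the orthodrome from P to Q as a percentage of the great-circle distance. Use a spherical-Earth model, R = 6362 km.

3.7%

Great circle: σ = 1.2924 rad → d_gc = Rσ = 8222.0 km
Rhumb: Δφ = -0.5323, Δλ = +1.5115, Δψ = -0.6543, q = Δφ/Δψ = 0.8135 → d_rh = R√(Δφ²+q²Δλ²) = 8524.4 km
Excess = (8524.4 − 8222.0) / 8222.0 = 302.4 / 8222.0 = 3.68% ≈ 3.7%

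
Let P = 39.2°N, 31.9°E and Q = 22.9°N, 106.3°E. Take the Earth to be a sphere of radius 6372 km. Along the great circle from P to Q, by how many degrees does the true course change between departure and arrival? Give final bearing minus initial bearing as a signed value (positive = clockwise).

+43.2°

Initial bearing θ₁ = atan2(sin Δλ cos φ₂, cos φ₁ sin φ₂ − sin φ₁ cos φ₂ cos Δλ) = 80.72°
Final bearing θ₂ = (initial bearing from the destination back to the start) + 180° = 123.88°
Δθ = θ₂ − θ₁ = +43.2°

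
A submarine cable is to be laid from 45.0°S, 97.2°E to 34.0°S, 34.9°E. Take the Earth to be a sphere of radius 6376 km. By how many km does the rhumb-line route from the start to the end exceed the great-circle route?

Great circle: cos σ = sin φ₁ sin φ₂ + cos φ₁ cos φ₂ cos Δλ,  σ = 0.8394 rad → d_gc = 5352.0 km
Rhumb line: Δψ = +0.2497, q = Δφ/Δψ = 0.7688, d_rh = R√(Δφ²+q²Δλ²) = 5468.9 km
Excess = 5468.9 − 5352.0 = 116.9 ≈ 117 km

117 km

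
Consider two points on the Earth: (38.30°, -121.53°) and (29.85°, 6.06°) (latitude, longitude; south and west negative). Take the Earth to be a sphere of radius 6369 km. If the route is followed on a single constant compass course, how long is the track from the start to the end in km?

11765 km

Δψ = ln[tan(π/4+φ₂/2)/tan(π/4+φ₁/2)] = -0.1784;  Δφ = -0.1475 rad,  Δλ = +2.2269 rad
q = Δφ/Δψ = 0.8269
d = R·√(Δφ² + q²Δλ²) = 6369·1.84721 = 11765 km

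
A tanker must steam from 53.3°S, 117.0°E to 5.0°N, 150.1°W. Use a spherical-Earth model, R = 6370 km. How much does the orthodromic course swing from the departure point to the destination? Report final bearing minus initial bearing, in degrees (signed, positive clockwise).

-52.5°

At departure: θ₁ = atan2(sin Δλ cos φ₂, cos φ₁ sin φ₂ − sin φ₁ cos φ₂ cos Δλ) = 89.33°
At arrival: θ₂ = atan2(sin Δλ cos φ₁, −cos φ₂ sin φ₁ + sin φ₂ cos φ₁ cos Δλ) = 36.86°
Δθ = θ₂ − θ₁ = -52.5°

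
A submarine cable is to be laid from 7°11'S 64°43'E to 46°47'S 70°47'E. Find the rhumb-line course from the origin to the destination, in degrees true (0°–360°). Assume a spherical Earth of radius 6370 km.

Δψ = ln[tan(π/4+φ₂/2)/tan(π/4+φ₁/2)] = -0.8004
Δλ = +0.1059 rad (taken the short way round)
course = atan2(Δλ, Δψ) = 172.46°

172.5°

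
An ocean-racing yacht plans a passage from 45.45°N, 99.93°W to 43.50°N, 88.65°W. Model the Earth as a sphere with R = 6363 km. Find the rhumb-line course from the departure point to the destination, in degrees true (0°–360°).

Δψ = ln[tan(π/4+φ₂/2)/tan(π/4+φ₁/2)] = -0.0477
Δλ = +0.1969 rad (taken the short way round)
course = atan2(Δλ, Δψ) = 103.62°

103.6°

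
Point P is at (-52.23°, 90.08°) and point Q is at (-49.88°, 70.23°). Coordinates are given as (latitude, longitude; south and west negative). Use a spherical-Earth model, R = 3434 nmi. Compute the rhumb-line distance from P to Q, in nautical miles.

761 nmi

Rhumb course C = atan2(Δλ, Δψ) with Δψ = ln[tan(π/4+φ₂/2)/tan(π/4+φ₁/2)] = +0.0653, Δλ = -0.3464 → C = 280.67°
d = R·|Δφ| / |cos C| = 3434·0.04102 / 0.18514 = 761 nmi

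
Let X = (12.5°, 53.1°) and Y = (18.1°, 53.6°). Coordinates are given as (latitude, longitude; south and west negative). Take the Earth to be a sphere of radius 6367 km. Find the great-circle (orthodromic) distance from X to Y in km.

cos σ = sin φ₁ sin φ₂ + cos φ₁ cos φ₂ cos Δλ
      = sin(12.50°)sin(18.10°) + cos(12.50°)cos(18.10°)cos(0.50°) = 0.9952
σ = 5.621° → d = Rσ = 6367·0.09810 = 625 km

625 km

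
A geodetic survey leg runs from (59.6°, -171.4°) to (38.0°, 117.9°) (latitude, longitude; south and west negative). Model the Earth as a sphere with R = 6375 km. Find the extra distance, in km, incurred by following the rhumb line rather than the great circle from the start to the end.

215 km

Great circle: cos σ = sin φ₁ sin φ₂ + cos φ₁ cos φ₂ cos Δλ,  σ = 0.8462 rad → d_gc = 5394.7 km
Rhumb line: Δψ = -0.5851, q = Δφ/Δψ = 0.6443, d_rh = R√(Δφ²+q²Δλ²) = 5609.5 km
Excess = 5609.5 − 5394.7 = 214.8 ≈ 215 km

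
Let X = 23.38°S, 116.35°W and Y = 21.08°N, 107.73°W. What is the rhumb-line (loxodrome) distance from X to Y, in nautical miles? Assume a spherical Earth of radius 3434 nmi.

2712 nmi

Δψ = ln[tan(π/4+φ₂/2)/tan(π/4+φ₁/2)] = +0.7964;  Δφ = +0.7760 rad,  Δλ = +0.1504 rad
q = Δφ/Δψ = 0.9744
d = R·√(Δφ² + q²Δλ²) = 3434·0.78970 = 2712 nmi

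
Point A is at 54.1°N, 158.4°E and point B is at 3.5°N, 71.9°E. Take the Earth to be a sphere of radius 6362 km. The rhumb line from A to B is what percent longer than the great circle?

Great circle: σ = 1.4855 rad → d_gc = Rσ = 9450.8 km
Rhumb: Δφ = -0.8831, Δλ = -1.5097, Δψ = -1.0660, q = Δφ/Δψ = 0.8284 → d_rh = R√(Δφ²+q²Δλ²) = 9740.7 km
Excess = (9740.7 − 9450.8) / 9450.8 = 289.9 / 9450.8 = 3.07% ≈ 3.1%

3.1%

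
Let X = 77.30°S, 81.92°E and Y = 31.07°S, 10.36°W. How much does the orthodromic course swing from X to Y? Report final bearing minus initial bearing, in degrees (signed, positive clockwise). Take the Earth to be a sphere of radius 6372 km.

+85.1°

Initial bearing θ₁ = atan2(sin Δλ cos φ₂, cos φ₁ sin φ₂ − sin φ₁ cos φ₂ cos Δλ) = 260.27°
Final bearing θ₂ = (initial bearing from the destination back to the start) + 180° = 345.35°
Δθ = θ₂ − θ₁ = +85.1°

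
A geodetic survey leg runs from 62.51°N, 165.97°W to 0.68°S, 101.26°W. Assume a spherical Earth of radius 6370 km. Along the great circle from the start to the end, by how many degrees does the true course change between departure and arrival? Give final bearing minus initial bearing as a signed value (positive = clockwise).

At departure: θ₁ = atan2(sin Δλ cos φ₂, cos φ₁ sin φ₂ − sin φ₁ cos φ₂ cos Δλ) = 113.04°
At arrival: θ₂ = atan2(sin Δλ cos φ₁, −cos φ₂ sin φ₁ + sin φ₂ cos φ₁ cos Δλ) = 154.86°
Δθ = θ₂ − θ₁ = +41.8°

+41.8°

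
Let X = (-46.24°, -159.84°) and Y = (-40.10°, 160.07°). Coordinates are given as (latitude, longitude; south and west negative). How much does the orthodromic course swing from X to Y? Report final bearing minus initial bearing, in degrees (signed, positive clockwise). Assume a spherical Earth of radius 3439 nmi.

+28.1°

Initial bearing θ₁ = atan2(sin Δλ cos φ₂, cos φ₁ sin φ₂ − sin φ₁ cos φ₂ cos Δλ) = 267.34°
Final bearing θ₂ = (initial bearing from the destination back to the start) + 180° = 295.41°
Δθ = θ₂ − θ₁ = +28.1°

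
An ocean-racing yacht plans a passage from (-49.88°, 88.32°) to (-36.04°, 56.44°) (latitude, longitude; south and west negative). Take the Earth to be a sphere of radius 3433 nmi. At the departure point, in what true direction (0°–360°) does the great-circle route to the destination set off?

N = sin Δλ·cos φ₂ = -0.4271;  D = cos φ₁ sin φ₂ − sin φ₁ cos φ₂ cos Δλ = +0.1459
initial course = atan2(N, D) = 288.87°

288.9°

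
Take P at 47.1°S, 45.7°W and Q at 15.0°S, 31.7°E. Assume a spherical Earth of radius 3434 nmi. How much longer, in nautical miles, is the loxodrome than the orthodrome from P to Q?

Great circle: cos σ = sin φ₁ sin φ₂ + cos φ₁ cos φ₂ cos Δλ,  σ = 1.2313 rad → d_gc = 4228.2 nmi
Rhumb line: Δψ = +0.6694, q = Δφ/Δψ = 0.8370, d_rh = R√(Δφ²+q²Δλ²) = 4333.3 nmi
Excess = 4333.3 − 4228.2 = 105.1 ≈ 105 nmi

105 nmi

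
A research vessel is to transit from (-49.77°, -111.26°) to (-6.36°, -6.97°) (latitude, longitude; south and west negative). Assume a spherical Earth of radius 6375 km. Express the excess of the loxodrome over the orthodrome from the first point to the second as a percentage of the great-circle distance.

Great circle: σ = 1.6447 rad → d_gc = Rσ = 10485.1 km
Rhumb: Δφ = +0.7576, Δλ = +1.8202, Δψ = +0.8932, q = Δφ/Δψ = 0.8482 → d_rh = R√(Δφ²+q²Δλ²) = 10963.8 km
Excess = (10963.8 − 10485.1) / 10485.1 = 478.7 / 10485.1 = 4.57% ≈ 4.6%

4.6%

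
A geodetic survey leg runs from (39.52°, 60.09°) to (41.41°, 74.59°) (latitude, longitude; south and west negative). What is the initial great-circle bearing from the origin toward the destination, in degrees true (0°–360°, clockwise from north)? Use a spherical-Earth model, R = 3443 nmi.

75.6°

N = sin Δλ·cos φ₂ = +0.1878;  D = cos φ₁ sin φ₂ − sin φ₁ cos φ₂ cos Δλ = +0.0482
initial course = atan2(N, D) = 75.61°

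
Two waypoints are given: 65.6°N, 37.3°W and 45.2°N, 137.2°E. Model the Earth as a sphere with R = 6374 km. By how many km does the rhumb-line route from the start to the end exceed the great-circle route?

3261 km

Great circle: cos σ = sin φ₁ sin φ₂ + cos φ₁ cos φ₂ cos Δλ,  σ = 1.2063 rad → d_gc = 7689.2 km
Rhumb line: Δψ = -0.6452, q = Δφ/Δψ = 0.5518, d_rh = R√(Δφ²+q²Δλ²) = 10950.5 km
Excess = 10950.5 − 7689.2 = 3261.3 ≈ 3261 km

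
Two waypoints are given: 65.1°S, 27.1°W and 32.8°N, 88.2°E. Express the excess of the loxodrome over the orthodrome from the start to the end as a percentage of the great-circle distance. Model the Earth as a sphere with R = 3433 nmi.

3.9%

Great circle: σ = 2.2687 rad → d_gc = Rσ = 7788.4 nmi
Rhumb: Δφ = +1.7087, Δλ = +2.0124, Δψ = +2.1172, q = Δφ/Δψ = 0.8071 → d_rh = R√(Δφ²+q²Δλ²) = 8092.9 nmi
Excess = (8092.9 − 7788.4) / 7788.4 = 304.5 / 7788.4 = 3.91% ≈ 3.9%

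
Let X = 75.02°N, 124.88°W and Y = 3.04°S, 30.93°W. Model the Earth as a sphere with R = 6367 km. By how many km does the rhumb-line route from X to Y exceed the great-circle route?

601 km

Great circle: cos σ = sin φ₁ sin φ₂ + cos φ₁ cos φ₂ cos Δλ,  σ = 1.6399 rad → d_gc = 10441.0 km
Rhumb line: Δψ = -2.0820, q = Δφ/Δψ = 0.6544, d_rh = R√(Δφ²+q²Δλ²) = 11041.6 km
Excess = 11041.6 − 10441.0 = 600.6 ≈ 601 km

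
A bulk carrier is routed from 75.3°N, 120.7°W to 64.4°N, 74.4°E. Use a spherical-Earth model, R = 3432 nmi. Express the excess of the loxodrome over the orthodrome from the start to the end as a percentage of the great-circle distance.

Great circle: σ = 0.6975 rad → d_gc = Rσ = 2393.8 nmi
Rhumb: Δφ = -0.1902, Δλ = -2.8780, Δψ = -0.5661, q = Δφ/Δψ = 0.3361 → d_rh = R√(Δφ²+q²Δλ²) = 3383.1 nmi
Excess = (3383.1 − 2393.8) / 2393.8 = 989.3 / 2393.8 = 41.33% ≈ 41.3%

41.3%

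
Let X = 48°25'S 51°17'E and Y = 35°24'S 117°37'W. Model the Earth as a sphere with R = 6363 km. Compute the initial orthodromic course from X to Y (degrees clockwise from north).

189.1°

N = sin Δλ·cos φ₂ = -0.1569;  D = cos φ₁ sin φ₂ − sin φ₁ cos φ₂ cos Δλ = -0.9828
initial course = atan2(N, D) = 189.07°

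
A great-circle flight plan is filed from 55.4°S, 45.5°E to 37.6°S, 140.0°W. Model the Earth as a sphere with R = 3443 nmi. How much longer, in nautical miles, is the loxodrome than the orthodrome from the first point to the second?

Great circle: cos σ = sin φ₁ sin φ₂ + cos φ₁ cos φ₂ cos Δλ,  σ = 1.5164 rad → d_gc = 5220.8353 nmi
Rhumb line: Δψ = +0.4573, q = Δφ/Δψ = 0.6793, d_rh = R√(Δφ²+q²Δλ²) = 7203.3350 nmi
Excess = 7203.3350 − 5220.8353 = 1982.4997 ≈ 1982 nmi

1982 nmi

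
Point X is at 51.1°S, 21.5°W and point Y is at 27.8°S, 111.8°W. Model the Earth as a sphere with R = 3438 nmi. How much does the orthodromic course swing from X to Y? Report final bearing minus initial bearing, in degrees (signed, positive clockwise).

At departure: θ₁ = atan2(sin Δλ cos φ₂, cos φ₁ sin φ₂ − sin φ₁ cos φ₂ cos Δλ) = 251.47°
At arrival: θ₂ = atan2(sin Δλ cos φ₁, −cos φ₂ sin φ₁ + sin φ₂ cos φ₁ cos Δλ) = 317.69°
Δθ = θ₂ − θ₁ = +66.2°

+66.2°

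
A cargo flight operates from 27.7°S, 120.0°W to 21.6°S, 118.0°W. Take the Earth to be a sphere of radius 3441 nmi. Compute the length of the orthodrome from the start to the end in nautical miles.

382 nmi

Haversine: a = sin²(Δφ/2)+cos φ₁ cos φ₂ sin²(Δλ/2) = 0.00308;  σ = 2·atan2(√a,√(1−a))
σ = 6.365° → d = Rσ = 3441·0.11108 = 382 nmi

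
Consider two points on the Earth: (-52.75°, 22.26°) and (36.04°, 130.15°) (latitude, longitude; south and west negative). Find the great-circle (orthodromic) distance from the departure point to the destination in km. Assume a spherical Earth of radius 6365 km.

14244 km

cos σ = sin φ₁ sin φ₂ + cos φ₁ cos φ₂ cos Δλ
      = sin(-52.75°)sin(36.04°) + cos(-52.75°)cos(36.04°)cos(107.89°) = -0.6187
σ = 128.220° → d = Rσ = 6365·2.23786 = 14244 km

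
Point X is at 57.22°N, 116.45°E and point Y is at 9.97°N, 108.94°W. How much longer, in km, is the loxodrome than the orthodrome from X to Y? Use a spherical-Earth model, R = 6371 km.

1409 km

Great circle: cos σ = sin φ₁ sin φ₂ + cos φ₁ cos φ₂ cos Δλ,  σ = 1.8018 rad → d_gc = 11479.0 km
Rhumb line: Δψ = -1.0489, q = Δφ/Δψ = 0.7863, d_rh = R√(Δφ²+q²Δλ²) = 12888.2 km
Excess = 12888.2 − 11479.0 = 1409.2 ≈ 1409 km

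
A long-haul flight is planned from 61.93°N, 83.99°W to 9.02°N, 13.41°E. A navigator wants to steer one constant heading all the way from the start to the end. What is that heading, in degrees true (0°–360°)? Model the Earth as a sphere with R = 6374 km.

125.9°

Δψ = ln[tan(π/4+φ₂/2)/tan(π/4+φ₁/2)] = -1.2283
Δλ = +1.7000 rad (taken the short way round)
course = atan2(Δλ, Δψ) = 125.85°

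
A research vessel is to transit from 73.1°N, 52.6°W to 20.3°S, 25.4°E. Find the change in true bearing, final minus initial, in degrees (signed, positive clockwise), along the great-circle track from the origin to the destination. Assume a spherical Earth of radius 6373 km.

At departure: θ₁ = atan2(sin Δλ cos φ₂, cos φ₁ sin φ₂ − sin φ₁ cos φ₂ cos Δλ) = 107.40°
At arrival: θ₂ = atan2(sin Δλ cos φ₁, −cos φ₂ sin φ₁ + sin φ₂ cos φ₁ cos Δλ) = 162.80°
Δθ = θ₂ − θ₁ = +55.4°

+55.4°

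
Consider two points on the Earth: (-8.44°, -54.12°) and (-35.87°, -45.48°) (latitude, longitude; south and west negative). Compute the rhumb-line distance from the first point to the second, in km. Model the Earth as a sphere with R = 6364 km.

Δψ = ln[tan(π/4+φ₂/2)/tan(π/4+φ₁/2)] = -0.5236;  Δφ = -0.4787 rad,  Δλ = +0.1508 rad
q = Δφ/Δψ = 0.9143
d = R·√(Δφ² + q²Δλ²) = 6364·0.49820 = 3171 km

3171 km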